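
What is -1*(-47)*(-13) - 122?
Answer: -733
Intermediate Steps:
-1*(-47)*(-13) - 122 = 47*(-13) - 122 = -611 - 122 = -733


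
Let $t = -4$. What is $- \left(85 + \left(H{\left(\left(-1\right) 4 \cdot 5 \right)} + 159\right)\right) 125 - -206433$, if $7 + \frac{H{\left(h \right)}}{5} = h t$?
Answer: $130308$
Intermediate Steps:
$H{\left(h \right)} = -35 - 20 h$ ($H{\left(h \right)} = -35 + 5 h \left(-4\right) = -35 + 5 \left(- 4 h\right) = -35 - 20 h$)
$- \left(85 + \left(H{\left(\left(-1\right) 4 \cdot 5 \right)} + 159\right)\right) 125 - -206433 = - \left(85 - \left(-124 + 20 \left(\left(-1\right) 4\right) 5\right)\right) 125 - -206433 = - \left(85 - \left(-124 + 20 \left(-4\right) 5\right)\right) 125 + 206433 = - \left(85 + \left(\left(-35 - -400\right) + 159\right)\right) 125 + 206433 = - \left(85 + \left(\left(-35 + 400\right) + 159\right)\right) 125 + 206433 = - \left(85 + \left(365 + 159\right)\right) 125 + 206433 = - \left(85 + 524\right) 125 + 206433 = - 609 \cdot 125 + 206433 = \left(-1\right) 76125 + 206433 = -76125 + 206433 = 130308$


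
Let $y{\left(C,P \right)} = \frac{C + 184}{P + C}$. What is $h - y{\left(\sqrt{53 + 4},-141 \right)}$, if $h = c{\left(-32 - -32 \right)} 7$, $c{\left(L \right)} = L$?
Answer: $\frac{8667}{6608} + \frac{325 \sqrt{57}}{19824} \approx 1.4354$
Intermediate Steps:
$y{\left(C,P \right)} = \frac{184 + C}{C + P}$
$h = 0$ ($h = \left(-32 - -32\right) 7 = \left(-32 + 32\right) 7 = 0 \cdot 7 = 0$)
$h - y{\left(\sqrt{53 + 4},-141 \right)} = 0 - \frac{184 + \sqrt{53 + 4}}{\sqrt{53 + 4} - 141} = 0 - \frac{184 + \sqrt{57}}{\sqrt{57} - 141} = 0 - \frac{184 + \sqrt{57}}{-141 + \sqrt{57}} = - \frac{184 + \sqrt{57}}{-141 + \sqrt{57}}$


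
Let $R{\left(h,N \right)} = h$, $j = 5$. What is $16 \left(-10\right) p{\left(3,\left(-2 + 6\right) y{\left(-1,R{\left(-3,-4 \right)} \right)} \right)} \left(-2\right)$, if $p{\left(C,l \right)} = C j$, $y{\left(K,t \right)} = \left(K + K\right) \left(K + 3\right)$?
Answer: $4800$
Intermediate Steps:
$y{\left(K,t \right)} = 2 K \left(3 + K\right)$
$p{\left(C,l \right)} = 5 C$ ($p{\left(C,l \right)} = C 5 = 5 C$)
$16 \left(-10\right) p{\left(3,\left(-2 + 6\right) y{\left(-1,R{\left(-3,-4 \right)} \right)} \right)} \left(-2\right) = 16 \left(-10\right) 5 \cdot 3 \left(-2\right) = - 160 \cdot 15 \left(-2\right) = \left(-160\right) \left(-30\right) = 4800$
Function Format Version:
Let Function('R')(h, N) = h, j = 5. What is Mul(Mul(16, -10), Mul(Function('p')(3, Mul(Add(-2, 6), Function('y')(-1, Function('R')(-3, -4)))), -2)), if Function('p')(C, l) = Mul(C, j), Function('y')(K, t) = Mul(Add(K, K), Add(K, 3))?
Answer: 4800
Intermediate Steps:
Function('y')(K, t) = Mul(2, K, Add(3, K)) (Function('y')(K, t) = Mul(Mul(2, K), Add(3, K)) = Mul(2, K, Add(3, K)))
Function('p')(C, l) = Mul(5, C) (Function('p')(C, l) = Mul(C, 5) = Mul(5, C))
Mul(Mul(16, -10), Mul(Function('p')(3, Mul(Add(-2, 6), Function('y')(-1, Function('R')(-3, -4)))), -2)) = Mul(Mul(16, -10), Mul(Mul(5, 3), -2)) = Mul(-160, Mul(15, -2)) = Mul(-160, -30) = 4800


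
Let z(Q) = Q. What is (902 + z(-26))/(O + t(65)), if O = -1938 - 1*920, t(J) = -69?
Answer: -876/2927 ≈ -0.29928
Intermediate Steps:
O = -2858 (O = -1938 - 920 = -2858)
(902 + z(-26))/(O + t(65)) = (902 - 26)/(-2858 - 69) = 876/(-2927) = 876*(-1/2927) = -876/2927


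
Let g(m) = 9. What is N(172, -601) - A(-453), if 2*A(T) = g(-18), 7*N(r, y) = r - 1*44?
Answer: 193/14 ≈ 13.786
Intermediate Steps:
N(r, y) = -44/7 + r/7 (N(r, y) = (r - 1*44)/7 = (r - 44)/7 = (-44 + r)/7 = -44/7 + r/7)
A(T) = 9/2 (A(T) = (½)*9 = 9/2)
N(172, -601) - A(-453) = (-44/7 + (⅐)*172) - 1*9/2 = (-44/7 + 172/7) - 9/2 = 128/7 - 9/2 = 193/14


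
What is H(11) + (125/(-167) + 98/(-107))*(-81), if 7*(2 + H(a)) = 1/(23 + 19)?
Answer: 697763071/5253486 ≈ 132.82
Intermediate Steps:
H(a) = -587/294 (H(a) = -2 + 1/(7*(23 + 19)) = -2 + (1/7)/42 = -2 + (1/7)*(1/42) = -2 + 1/294 = -587/294)
H(11) + (125/(-167) + 98/(-107))*(-81) = -587/294 + (125/(-167) + 98/(-107))*(-81) = -587/294 + (125*(-1/167) + 98*(-1/107))*(-81) = -587/294 + (-125/167 - 98/107)*(-81) = -587/294 - 29741/17869*(-81) = -587/294 + 2409021/17869 = 697763071/5253486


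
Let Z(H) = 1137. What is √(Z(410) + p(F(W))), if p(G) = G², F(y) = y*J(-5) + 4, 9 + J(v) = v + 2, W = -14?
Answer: √30721 ≈ 175.27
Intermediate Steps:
J(v) = -7 + v (J(v) = -9 + (v + 2) = -9 + (2 + v) = -7 + v)
F(y) = 4 - 12*y (F(y) = y*(-7 - 5) + 4 = y*(-12) + 4 = -12*y + 4 = 4 - 12*y)
√(Z(410) + p(F(W))) = √(1137 + (4 - 12*(-14))²) = √(1137 + (4 + 168)²) = √(1137 + 172²) = √(1137 + 29584) = √30721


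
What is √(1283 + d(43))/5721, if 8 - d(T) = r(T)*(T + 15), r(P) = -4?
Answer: √1523/5721 ≈ 0.0068215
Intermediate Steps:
d(T) = 68 + 4*T (d(T) = 8 - (-4)*(T + 15) = 8 - (-4)*(15 + T) = 8 - (-60 - 4*T) = 8 + (60 + 4*T) = 68 + 4*T)
√(1283 + d(43))/5721 = √(1283 + (68 + 4*43))/5721 = √(1283 + (68 + 172))*(1/5721) = √(1283 + 240)*(1/5721) = √1523*(1/5721) = √1523/5721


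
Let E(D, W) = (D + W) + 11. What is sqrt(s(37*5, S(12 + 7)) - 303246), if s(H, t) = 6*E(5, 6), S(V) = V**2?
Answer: 7*I*sqrt(6186) ≈ 550.56*I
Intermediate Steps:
E(D, W) = 11 + D + W
s(H, t) = 132 (s(H, t) = 6*(11 + 5 + 6) = 6*22 = 132)
sqrt(s(37*5, S(12 + 7)) - 303246) = sqrt(132 - 303246) = sqrt(-303114) = 7*I*sqrt(6186)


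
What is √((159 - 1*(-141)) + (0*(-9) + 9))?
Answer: √309 ≈ 17.578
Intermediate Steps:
√((159 - 1*(-141)) + (0*(-9) + 9)) = √((159 + 141) + (0 + 9)) = √(300 + 9) = √309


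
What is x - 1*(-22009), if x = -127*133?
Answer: 5118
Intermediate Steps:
x = -16891
x - 1*(-22009) = -16891 - 1*(-22009) = -16891 + 22009 = 5118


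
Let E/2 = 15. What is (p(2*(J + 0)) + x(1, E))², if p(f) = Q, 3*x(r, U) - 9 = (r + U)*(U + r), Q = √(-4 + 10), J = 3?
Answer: 940954/9 + 1940*√6/3 ≈ 1.0613e+5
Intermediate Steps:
E = 30 (E = 2*15 = 30)
Q = √6 ≈ 2.4495
x(r, U) = 3 + (U + r)²/3 (x(r, U) = 3 + ((r + U)*(U + r))/3 = 3 + ((U + r)*(U + r))/3 = 3 + (U + r)²/3)
p(f) = √6
(p(2*(J + 0)) + x(1, E))² = (√6 + (3 + (30 + 1)²/3))² = (√6 + (3 + (⅓)*31²))² = (√6 + (3 + (⅓)*961))² = (√6 + (3 + 961/3))² = (√6 + 970/3)² = (970/3 + √6)²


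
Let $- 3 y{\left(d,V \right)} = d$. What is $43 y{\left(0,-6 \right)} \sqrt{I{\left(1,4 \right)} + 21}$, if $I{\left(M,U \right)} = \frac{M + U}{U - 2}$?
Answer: $0$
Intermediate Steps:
$I{\left(M,U \right)} = \frac{M + U}{-2 + U}$
$y{\left(d,V \right)} = - \frac{d}{3}$
$43 y{\left(0,-6 \right)} \sqrt{I{\left(1,4 \right)} + 21} = 43 \left(\left(- \frac{1}{3}\right) 0\right) \sqrt{\frac{1 + 4}{-2 + 4} + 21} = 43 \cdot 0 \sqrt{\frac{1}{2} \cdot 5 + 21} = 0 \sqrt{\frac{1}{2} \cdot 5 + 21} = 0 \sqrt{\frac{5}{2} + 21} = 0 \sqrt{\frac{47}{2}} = 0 \frac{\sqrt{94}}{2} = 0$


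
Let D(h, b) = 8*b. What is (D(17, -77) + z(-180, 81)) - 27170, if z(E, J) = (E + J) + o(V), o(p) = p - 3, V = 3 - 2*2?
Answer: -27889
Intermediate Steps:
V = -1 (V = 3 - 4 = -1)
o(p) = -3 + p
z(E, J) = -4 + E + J (z(E, J) = (E + J) + (-3 - 1) = (E + J) - 4 = -4 + E + J)
(D(17, -77) + z(-180, 81)) - 27170 = (8*(-77) + (-4 - 180 + 81)) - 27170 = (-616 - 103) - 27170 = -719 - 27170 = -27889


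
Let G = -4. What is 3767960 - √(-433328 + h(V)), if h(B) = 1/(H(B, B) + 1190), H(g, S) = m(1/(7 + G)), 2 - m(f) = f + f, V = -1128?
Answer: 3767960 - I*√5535104797406/3574 ≈ 3.768e+6 - 658.28*I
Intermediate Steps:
m(f) = 2 - 2*f (m(f) = 2 - (f + f) = 2 - 2*f)
H(g, S) = 4/3 (H(g, S) = 2 - 2/(7 - 4) = 2 - 2/3 = 2 - 2*⅓ = 2 - ⅔ = 4/3)
h(B) = 3/3574 (h(B) = 1/(4/3 + 1190) = 1/(3574/3) = 3/3574)
3767960 - √(-433328 + h(V)) = 3767960 - √(-433328 + 3/3574) = 3767960 - √(-1548714269/3574) = 3767960 - I*√5535104797406/3574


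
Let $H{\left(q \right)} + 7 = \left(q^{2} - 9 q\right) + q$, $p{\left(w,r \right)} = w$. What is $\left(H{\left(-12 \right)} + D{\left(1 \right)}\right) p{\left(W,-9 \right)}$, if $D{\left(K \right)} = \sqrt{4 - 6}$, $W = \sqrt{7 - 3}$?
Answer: $466 + 2 i \sqrt{2} \approx 466.0 + 2.8284 i$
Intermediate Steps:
$W = 2$ ($W = \sqrt{4} = 2$)
$D{\left(K \right)} = i \sqrt{2}$ ($D{\left(K \right)} = \sqrt{-2} = i \sqrt{2}$)
$H{\left(q \right)} = -7 + q^{2} - 8 q$ ($H{\left(q \right)} = -7 + \left(\left(q^{2} - 9 q\right) + q\right) = -7 + \left(q^{2} - 8 q\right) = -7 + q^{2} - 8 q$)
$\left(H{\left(-12 \right)} + D{\left(1 \right)}\right) p{\left(W,-9 \right)} = \left(\left(-7 + \left(-12\right)^{2} - -96\right) + i \sqrt{2}\right) 2 = \left(\left(-7 + 144 + 96\right) + i \sqrt{2}\right) 2 = \left(233 + i \sqrt{2}\right) 2 = 466 + 2 i \sqrt{2}$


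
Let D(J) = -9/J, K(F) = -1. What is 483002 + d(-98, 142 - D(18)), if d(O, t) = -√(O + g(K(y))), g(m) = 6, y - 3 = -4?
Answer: 483002 - 2*I*√23 ≈ 4.83e+5 - 9.5917*I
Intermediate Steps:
y = -1 (y = 3 - 4 = -1)
d(O, t) = -√(6 + O) (d(O, t) = -√(O + 6) = -√(6 + O))
483002 + d(-98, 142 - D(18)) = 483002 - √(6 - 98) = 483002 - √(-92) = 483002 - 2*I*√23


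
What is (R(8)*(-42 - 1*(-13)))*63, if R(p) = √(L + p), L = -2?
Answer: -1827*√6 ≈ -4475.2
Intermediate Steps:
R(p) = √(-2 + p)
(R(8)*(-42 - 1*(-13)))*63 = (√(-2 + 8)*(-42 - 1*(-13)))*63 = (√6*(-42 + 13))*63 = (√6*(-29))*63 = -29*√6*63 = -1827*√6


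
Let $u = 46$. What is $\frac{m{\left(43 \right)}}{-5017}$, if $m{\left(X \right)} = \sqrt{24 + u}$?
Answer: $- \frac{\sqrt{70}}{5017} \approx -0.0016677$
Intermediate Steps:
$m{\left(X \right)} = \sqrt{70}$ ($m{\left(X \right)} = \sqrt{24 + 46} = \sqrt{70}$)
$\frac{m{\left(43 \right)}}{-5017} = \frac{\sqrt{70}}{-5017} = \sqrt{70} \left(- \frac{1}{5017}\right) = - \frac{\sqrt{70}}{5017}$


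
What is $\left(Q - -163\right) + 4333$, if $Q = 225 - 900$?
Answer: $3821$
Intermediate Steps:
$Q = -675$
$\left(Q - -163\right) + 4333 = \left(-675 - -163\right) + 4333 = \left(-675 + 163\right) + 4333 = -512 + 4333 = 3821$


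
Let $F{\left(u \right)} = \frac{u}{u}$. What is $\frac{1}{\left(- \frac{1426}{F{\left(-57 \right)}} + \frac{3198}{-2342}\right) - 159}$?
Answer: $- \frac{1171}{1857634} \approx -0.00063037$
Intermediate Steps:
$F{\left(u \right)} = 1$
$\frac{1}{\left(- \frac{1426}{F{\left(-57 \right)}} + \frac{3198}{-2342}\right) - 159} = \frac{1}{\left(- \frac{1426}{1} + \frac{3198}{-2342}\right) - 159} = \frac{1}{\left(\left(-1426\right) 1 + 3198 \left(- \frac{1}{2342}\right)\right) - 159} = \frac{1}{\left(-1426 - \frac{1599}{1171}\right) - 159} = \frac{1}{- \frac{1671445}{1171} - 159} = \frac{1}{- \frac{1857634}{1171}} = - \frac{1171}{1857634}$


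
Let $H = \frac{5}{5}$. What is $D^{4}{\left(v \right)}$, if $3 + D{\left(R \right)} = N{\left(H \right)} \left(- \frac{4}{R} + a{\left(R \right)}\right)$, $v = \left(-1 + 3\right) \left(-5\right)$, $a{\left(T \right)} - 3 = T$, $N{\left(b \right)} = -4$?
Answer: $\frac{187388721}{625} \approx 2.9982 \cdot 10^{5}$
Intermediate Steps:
$H = 1$ ($H = 5 \cdot \frac{1}{5} = 1$)
$a{\left(T \right)} = 3 + T$
$v = -10$ ($v = 2 \left(-5\right) = -10$)
$D{\left(R \right)} = -15 - 4 R + \frac{16}{R}$ ($D{\left(R \right)} = -3 - 4 \left(- \frac{4}{R} + \left(3 + R\right)\right) = -3 - 4 \left(3 + R - \frac{4}{R}\right) = -3 - \left(12 - \frac{16}{R} + 4 R\right) = -15 - 4 R + \frac{16}{R}$)
$D^{4}{\left(v \right)} = \left(-15 - -40 + \frac{16}{-10}\right)^{4} = \left(-15 + 40 + 16 \left(- \frac{1}{10}\right)\right)^{4} = \left(-15 + 40 - \frac{8}{5}\right)^{4} = \left(\frac{117}{5}\right)^{4} = \frac{187388721}{625}$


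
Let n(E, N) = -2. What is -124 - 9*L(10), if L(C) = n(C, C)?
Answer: -106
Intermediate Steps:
L(C) = -2
-124 - 9*L(10) = -124 - 9*(-2) = -124 + 18 = -106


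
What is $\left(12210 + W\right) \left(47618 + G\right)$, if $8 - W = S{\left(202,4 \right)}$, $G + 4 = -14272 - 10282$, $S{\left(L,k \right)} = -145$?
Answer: $285090780$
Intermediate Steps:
$G = -24558$ ($G = -4 - 24554 = -24558$)
$W = 153$ ($W = 8 - -145 = 8 + 145 = 153$)
$\left(12210 + W\right) \left(47618 + G\right) = \left(12210 + 153\right) \left(47618 - 24558\right) = 12363 \cdot 23060 = 285090780$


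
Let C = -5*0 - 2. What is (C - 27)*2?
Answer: -58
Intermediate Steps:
C = -2 (C = 0 - 2 = -2)
(C - 27)*2 = (-2 - 27)*2 = -29*2 = -58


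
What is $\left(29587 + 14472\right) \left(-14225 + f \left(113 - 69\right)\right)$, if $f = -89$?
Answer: $-799274319$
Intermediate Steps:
$\left(29587 + 14472\right) \left(-14225 + f \left(113 - 69\right)\right) = \left(29587 + 14472\right) \left(-14225 - 89 \left(113 - 69\right)\right) = 44059 \left(-14225 - 3916\right) = 44059 \left(-18141\right) = -799274319$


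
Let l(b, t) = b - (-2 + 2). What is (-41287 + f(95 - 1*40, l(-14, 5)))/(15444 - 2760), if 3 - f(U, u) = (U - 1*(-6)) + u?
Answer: -13777/4228 ≈ -3.2585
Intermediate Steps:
l(b, t) = b (l(b, t) = b - 1*0 = b + 0 = b)
f(U, u) = -3 - U - u (f(U, u) = 3 - ((U - 1*(-6)) + u) = 3 - ((U + 6) + u) = 3 - ((6 + U) + u) = 3 - (6 + U + u) = 3 + (-6 - U - u) = -3 - U - u)
(-41287 + f(95 - 1*40, l(-14, 5)))/(15444 - 2760) = (-41287 + (-3 - (95 - 1*40) - 1*(-14)))/(15444 - 2760) = (-41287 + (-3 - (95 - 40) + 14))/12684 = (-41287 + (-3 - 1*55 + 14))*(1/12684) = (-41287 + (-3 - 55 + 14))*(1/12684) = (-41287 - 44)*(1/12684) = -41331*1/12684 = -13777/4228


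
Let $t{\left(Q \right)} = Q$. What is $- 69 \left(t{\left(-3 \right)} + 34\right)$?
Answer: $-2139$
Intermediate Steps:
$- 69 \left(t{\left(-3 \right)} + 34\right) = - 69 \left(-3 + 34\right) = \left(-69\right) 31 = -2139$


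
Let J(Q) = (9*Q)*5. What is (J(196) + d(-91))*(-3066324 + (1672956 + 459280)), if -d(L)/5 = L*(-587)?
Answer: 241242237320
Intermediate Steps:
d(L) = 2935*L (d(L) = -5*L*(-587) = -(-2935)*L = 2935*L)
J(Q) = 45*Q
(J(196) + d(-91))*(-3066324 + (1672956 + 459280)) = (45*196 + 2935*(-91))*(-3066324 + (1672956 + 459280)) = (8820 - 267085)*(-3066324 + 2132236) = -258265*(-934088) = 241242237320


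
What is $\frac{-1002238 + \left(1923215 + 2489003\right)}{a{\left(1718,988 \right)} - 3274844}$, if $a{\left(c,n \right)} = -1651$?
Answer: $- \frac{227332}{218433} \approx -1.0407$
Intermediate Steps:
$\frac{-1002238 + \left(1923215 + 2489003\right)}{a{\left(1718,988 \right)} - 3274844} = \frac{-1002238 + \left(1923215 + 2489003\right)}{-1651 - 3274844} = \frac{-1002238 + 4412218}{-3276495} = 3409980 \left(- \frac{1}{3276495}\right) = - \frac{227332}{218433}$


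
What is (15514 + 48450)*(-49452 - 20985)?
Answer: -4505432268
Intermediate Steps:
(15514 + 48450)*(-49452 - 20985) = 63964*(-70437) = -4505432268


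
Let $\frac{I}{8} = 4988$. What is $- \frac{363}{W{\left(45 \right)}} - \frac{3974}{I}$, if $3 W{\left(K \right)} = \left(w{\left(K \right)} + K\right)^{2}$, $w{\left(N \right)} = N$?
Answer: $- \frac{1050623}{4489200} \approx -0.23403$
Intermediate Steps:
$I = 39904$ ($I = 8 \cdot 4988 = 39904$)
$W{\left(K \right)} = \frac{4 K^{2}}{3}$ ($W{\left(K \right)} = \frac{\left(K + K\right)^{2}}{3} = \frac{\left(2 K\right)^{2}}{3} = \frac{4 K^{2}}{3}$)
$- \frac{363}{W{\left(45 \right)}} - \frac{3974}{I} = - \frac{363}{\frac{4}{3} \cdot 45^{2}} - \frac{3974}{39904} = - \frac{363}{\frac{4}{3} \cdot 2025} - \frac{1987}{19952} = - \frac{363}{2700} - \frac{1987}{19952} = \left(-363\right) \frac{1}{2700} - \frac{1987}{19952} = - \frac{121}{900} - \frac{1987}{19952} = - \frac{1050623}{4489200}$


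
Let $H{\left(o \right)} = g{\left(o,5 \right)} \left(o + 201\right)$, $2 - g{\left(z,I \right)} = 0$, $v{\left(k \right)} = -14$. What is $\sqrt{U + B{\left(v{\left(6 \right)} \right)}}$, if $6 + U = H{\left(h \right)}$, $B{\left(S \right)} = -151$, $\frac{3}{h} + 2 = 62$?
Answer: $\frac{\sqrt{24510}}{10} \approx 15.656$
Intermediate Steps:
$h = \frac{1}{20}$ ($h = \frac{3}{-2 + 62} = \frac{3}{60} = 3 \cdot \frac{1}{60} = \frac{1}{20} \approx 0.05$)
$g{\left(z,I \right)} = 2$ ($g{\left(z,I \right)} = 2 - 0 = 2 + 0 = 2$)
$H{\left(o \right)} = 402 + 2 o$ ($H{\left(o \right)} = 2 \left(o + 201\right) = 2 \left(201 + o\right) = 402 + 2 o$)
$U = \frac{3961}{10}$ ($U = -6 + \left(402 + 2 \cdot \frac{1}{20}\right) = -6 + \left(402 + \frac{1}{10}\right) = -6 + \frac{4021}{10} = \frac{3961}{10} \approx 396.1$)
$\sqrt{U + B{\left(v{\left(6 \right)} \right)}} = \sqrt{\frac{3961}{10} - 151} = \sqrt{\frac{2451}{10}} = \frac{\sqrt{24510}}{10}$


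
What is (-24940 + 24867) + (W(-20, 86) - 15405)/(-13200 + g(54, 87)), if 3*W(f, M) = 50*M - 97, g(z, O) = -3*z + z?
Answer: -79790/1109 ≈ -71.948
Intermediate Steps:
g(z, O) = -2*z
W(f, M) = -97/3 + 50*M/3 (W(f, M) = (50*M - 97)/3 = (-97 + 50*M)/3 = -97/3 + 50*M/3)
(-24940 + 24867) + (W(-20, 86) - 15405)/(-13200 + g(54, 87)) = (-24940 + 24867) + ((-97/3 + (50/3)*86) - 15405)/(-13200 - 2*54) = -73 + ((-97/3 + 4300/3) - 15405)/(-13200 - 108) = -73 + (1401 - 15405)/(-13308) = -73 - 14004*(-1/13308) = -73 + 1167/1109 = -79790/1109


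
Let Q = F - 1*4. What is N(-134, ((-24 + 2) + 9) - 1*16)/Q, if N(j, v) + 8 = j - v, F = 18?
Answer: -113/14 ≈ -8.0714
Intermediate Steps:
N(j, v) = -8 + j - v (N(j, v) = -8 + (j - v) = -8 + j - v)
Q = 14 (Q = 18 - 1*4 = 18 - 4 = 14)
N(-134, ((-24 + 2) + 9) - 1*16)/Q = (-8 - 134 - (((-24 + 2) + 9) - 1*16))/14 = (-8 - 134 - ((-22 + 9) - 16))/14 = (-8 - 134 - (-13 - 16))/14 = (-8 - 134 - 1*(-29))/14 = (-8 - 134 + 29)/14 = (1/14)*(-113) = -113/14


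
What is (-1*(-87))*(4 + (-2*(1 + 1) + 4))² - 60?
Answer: 1332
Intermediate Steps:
(-1*(-87))*(4 + (-2*(1 + 1) + 4))² - 60 = 87*(4 + (-2*2 + 4))² - 60 = 87*(4 + (-4 + 4))² - 60 = 87*(4 + 0)² - 60 = 87*4² - 60 = 87*16 - 60 = 1392 - 60 = 1332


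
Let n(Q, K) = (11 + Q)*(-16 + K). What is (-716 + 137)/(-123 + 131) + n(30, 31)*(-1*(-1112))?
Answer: 5470461/8 ≈ 6.8381e+5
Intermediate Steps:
n(Q, K) = (-16 + K)*(11 + Q)
(-716 + 137)/(-123 + 131) + n(30, 31)*(-1*(-1112)) = (-716 + 137)/(-123 + 131) + (-176 - 16*30 + 11*31 + 31*30)*(-1*(-1112)) = -579/8 + (-176 - 480 + 341 + 930)*1112 = -579*⅛ + 615*1112 = -579/8 + 683880 = 5470461/8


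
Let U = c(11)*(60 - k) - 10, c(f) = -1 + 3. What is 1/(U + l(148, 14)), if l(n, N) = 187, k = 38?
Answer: 1/221 ≈ 0.0045249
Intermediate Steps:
c(f) = 2
U = 34 (U = 2*(60 - 1*38) - 10 = 2*(60 - 38) - 10 = 2*22 - 10 = 44 - 10 = 34)
1/(U + l(148, 14)) = 1/(34 + 187) = 1/221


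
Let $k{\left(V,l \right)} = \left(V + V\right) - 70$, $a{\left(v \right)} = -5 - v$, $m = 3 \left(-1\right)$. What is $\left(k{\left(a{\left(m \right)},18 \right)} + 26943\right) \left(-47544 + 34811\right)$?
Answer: $-342122977$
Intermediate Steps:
$m = -3$
$k{\left(V,l \right)} = -70 + 2 V$ ($k{\left(V,l \right)} = 2 V - 70 = -70 + 2 V$)
$\left(k{\left(a{\left(m \right)},18 \right)} + 26943\right) \left(-47544 + 34811\right) = \left(\left(-70 + 2 \left(-5 - -3\right)\right) + 26943\right) \left(-47544 + 34811\right) = \left(\left(-70 + 2 \left(-5 + 3\right)\right) + 26943\right) \left(-12733\right) = \left(\left(-70 + 2 \left(-2\right)\right) + 26943\right) \left(-12733\right) = \left(\left(-70 - 4\right) + 26943\right) \left(-12733\right) = \left(-74 + 26943\right) \left(-12733\right) = 26869 \left(-12733\right) = -342122977$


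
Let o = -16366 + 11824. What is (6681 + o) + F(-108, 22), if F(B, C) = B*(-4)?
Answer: 2571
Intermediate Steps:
o = -4542
F(B, C) = -4*B
(6681 + o) + F(-108, 22) = (6681 - 4542) - 4*(-108) = 2139 + 432 = 2571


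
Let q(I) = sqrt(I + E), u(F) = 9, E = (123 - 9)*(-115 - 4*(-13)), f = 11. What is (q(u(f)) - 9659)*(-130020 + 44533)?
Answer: 825718933 - 256461*I*sqrt(797) ≈ 8.2572e+8 - 7.2402e+6*I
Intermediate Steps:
E = -7182 (E = 114*(-115 + 52) = 114*(-63) = -7182)
q(I) = sqrt(-7182 + I) (q(I) = sqrt(I - 7182) = sqrt(-7182 + I))
(q(u(f)) - 9659)*(-130020 + 44533) = (sqrt(-7182 + 9) - 9659)*(-130020 + 44533) = (sqrt(-7173) - 9659)*(-85487) = (3*I*sqrt(797) - 9659)*(-85487) = (-9659 + 3*I*sqrt(797))*(-85487) = 825718933 - 256461*I*sqrt(797)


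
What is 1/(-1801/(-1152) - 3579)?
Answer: -1152/4121207 ≈ -0.00027953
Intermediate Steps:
1/(-1801/(-1152) - 3579) = 1/(-1801*(-1/1152) - 3579) = 1/(1801/1152 - 3579) = 1/(-4121207/1152) = -1152/4121207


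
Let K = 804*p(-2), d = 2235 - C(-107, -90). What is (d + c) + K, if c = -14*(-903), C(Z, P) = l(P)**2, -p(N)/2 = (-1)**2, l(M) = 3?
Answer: 13260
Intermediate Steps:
p(N) = -2 (p(N) = -2*(-1)**2 = -2*1 = -2)
C(Z, P) = 9 (C(Z, P) = 3**2 = 9)
c = 12642
d = 2226 (d = 2235 - 1*9 = 2235 - 9 = 2226)
K = -1608 (K = 804*(-2) = -1608)
(d + c) + K = (2226 + 12642) - 1608 = 14868 - 1608 = 13260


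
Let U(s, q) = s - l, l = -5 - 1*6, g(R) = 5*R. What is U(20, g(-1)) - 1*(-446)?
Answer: 477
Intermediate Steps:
l = -11 (l = -5 - 6 = -11)
U(s, q) = 11 + s (U(s, q) = s - 1*(-11) = s + 11 = 11 + s)
U(20, g(-1)) - 1*(-446) = (11 + 20) - 1*(-446) = 31 + 446 = 477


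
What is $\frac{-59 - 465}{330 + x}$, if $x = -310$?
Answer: $- \frac{131}{5} \approx -26.2$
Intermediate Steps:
$\frac{-59 - 465}{330 + x} = \frac{-59 - 465}{330 - 310} = - \frac{524}{20} = \left(-524\right) \frac{1}{20} = - \frac{131}{5}$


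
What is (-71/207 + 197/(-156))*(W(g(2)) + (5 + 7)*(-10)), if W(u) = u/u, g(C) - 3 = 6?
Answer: 2056915/10764 ≈ 191.09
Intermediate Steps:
g(C) = 9 (g(C) = 3 + 6 = 9)
W(u) = 1
(-71/207 + 197/(-156))*(W(g(2)) + (5 + 7)*(-10)) = (-71/207 + 197/(-156))*(1 + (5 + 7)*(-10)) = (-71*1/207 + 197*(-1/156))*(1 + 12*(-10)) = (-71/207 - 197/156)*(1 - 120) = -17285/10764*(-119) = 2056915/10764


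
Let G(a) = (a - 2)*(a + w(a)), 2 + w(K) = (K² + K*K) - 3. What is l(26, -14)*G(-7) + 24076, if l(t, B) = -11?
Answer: 32590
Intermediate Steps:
w(K) = -5 + 2*K² (w(K) = -2 + ((K² + K*K) - 3) = -2 + ((K² + K²) - 3) = -2 + (2*K² - 3) = -2 + (-3 + 2*K²) = -5 + 2*K²)
G(a) = (-2 + a)*(-5 + a + 2*a²) (G(a) = (a - 2)*(a + (-5 + 2*a²)) = (-2 + a)*(-5 + a + 2*a²))
l(26, -14)*G(-7) + 24076 = -11*(10 - 7*(-7) - 3*(-7)² + 2*(-7)³) + 24076 = -11*(10 + 49 - 3*49 + 2*(-343)) + 24076 = -11*(10 + 49 - 147 - 686) + 24076 = -11*(-774) + 24076 = 8514 + 24076 = 32590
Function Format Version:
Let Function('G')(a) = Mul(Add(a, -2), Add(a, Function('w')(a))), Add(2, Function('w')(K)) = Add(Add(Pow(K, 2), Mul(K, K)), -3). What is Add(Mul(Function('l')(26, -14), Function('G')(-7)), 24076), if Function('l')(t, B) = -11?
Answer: 32590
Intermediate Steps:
Function('w')(K) = Add(-5, Mul(2, Pow(K, 2))) (Function('w')(K) = Add(-2, Add(Add(Pow(K, 2), Mul(K, K)), -3)) = Add(-2, Add(Add(Pow(K, 2), Pow(K, 2)), -3)) = Add(-2, Add(Mul(2, Pow(K, 2)), -3)) = Add(-2, Add(-3, Mul(2, Pow(K, 2)))) = Add(-5, Mul(2, Pow(K, 2))))
Function('G')(a) = Mul(Add(-2, a), Add(-5, a, Mul(2, Pow(a, 2)))) (Function('G')(a) = Mul(Add(a, -2), Add(a, Add(-5, Mul(2, Pow(a, 2))))) = Mul(Add(-2, a), Add(-5, a, Mul(2, Pow(a, 2)))))
Add(Mul(Function('l')(26, -14), Function('G')(-7)), 24076) = Add(Mul(-11, Add(10, Mul(-7, -7), Mul(-3, Pow(-7, 2)), Mul(2, Pow(-7, 3)))), 24076) = Add(Mul(-11, Add(10, 49, Mul(-3, 49), Mul(2, -343))), 24076) = Add(Mul(-11, Add(10, 49, -147, -686)), 24076) = Add(Mul(-11, -774), 24076) = Add(8514, 24076) = 32590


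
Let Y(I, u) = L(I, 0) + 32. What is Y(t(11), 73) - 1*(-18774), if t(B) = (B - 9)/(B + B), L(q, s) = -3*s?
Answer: 18806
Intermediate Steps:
t(B) = (-9 + B)/(2*B) (t(B) = (-9 + B)/((2*B)) = (-9 + B)*(1/(2*B)) = (-9 + B)/(2*B))
Y(I, u) = 32 (Y(I, u) = -3*0 + 32 = 0 + 32 = 32)
Y(t(11), 73) - 1*(-18774) = 32 - 1*(-18774) = 32 + 18774 = 18806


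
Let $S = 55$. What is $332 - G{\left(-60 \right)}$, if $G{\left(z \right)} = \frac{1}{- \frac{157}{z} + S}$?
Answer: $\frac{1147664}{3457} \approx 331.98$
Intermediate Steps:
$G{\left(z \right)} = \frac{1}{55 - \frac{157}{z}}$ ($G{\left(z \right)} = \frac{1}{- \frac{157}{z} + 55} = \frac{1}{55 - \frac{157}{z}}$)
$332 - G{\left(-60 \right)} = 332 - - \frac{60}{-157 + 55 \left(-60\right)} = 332 - - \frac{60}{-157 - 3300} = 332 - - \frac{60}{-3457} = 332 - \left(-60\right) \left(- \frac{1}{3457}\right) = 332 - \frac{60}{3457} = \frac{1147664}{3457}$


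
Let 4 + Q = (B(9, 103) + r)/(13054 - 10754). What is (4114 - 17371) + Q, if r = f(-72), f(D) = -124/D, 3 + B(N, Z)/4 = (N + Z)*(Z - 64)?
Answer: -548691089/41400 ≈ -13253.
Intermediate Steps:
B(N, Z) = -12 + 4*(-64 + Z)*(N + Z) (B(N, Z) = -12 + 4*((N + Z)*(Z - 64)) = -12 + 4*((N + Z)*(-64 + Z)) = -12 + 4*((-64 + Z)*(N + Z)) = -12 + 4*(-64 + Z)*(N + Z))
r = 31/18 (r = -124/(-72) = -124*(-1/72) = 31/18 ≈ 1.7222)
Q = 148711/41400 (Q = -4 + ((-12 - 256*9 - 256*103 + 4*103² + 4*9*103) + 31/18)/(13054 - 10754) = -4 + ((-12 - 2304 - 26368 + 4*10609 + 3708) + 31/18)/2300 = -4 + ((-12 - 2304 - 26368 + 42436 + 3708) + 31/18)*(1/2300) = -4 + (17460 + 31/18)*(1/2300) = -4 + (314311/18)*(1/2300) = -4 + 314311/41400 = 148711/41400 ≈ 3.5921)
(4114 - 17371) + Q = (4114 - 17371) + 148711/41400 = -13257 + 148711/41400 = -548691089/41400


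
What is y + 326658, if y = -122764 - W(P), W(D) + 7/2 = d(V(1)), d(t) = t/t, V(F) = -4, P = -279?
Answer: 407793/2 ≈ 2.0390e+5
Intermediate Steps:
d(t) = 1
W(D) = -5/2 (W(D) = -7/2 + 1 = -5/2)
y = -245523/2 (y = -122764 - 1*(-5/2) = -122764 + 5/2 = -245523/2 ≈ -1.2276e+5)
y + 326658 = -245523/2 + 326658 = 407793/2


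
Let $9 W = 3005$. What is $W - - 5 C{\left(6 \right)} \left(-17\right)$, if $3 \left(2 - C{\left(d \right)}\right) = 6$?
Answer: $\frac{3005}{9} \approx 333.89$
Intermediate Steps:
$W = \frac{3005}{9}$ ($W = \frac{1}{9} \cdot 3005 = \frac{3005}{9} \approx 333.89$)
$C{\left(d \right)} = 0$ ($C{\left(d \right)} = 2 - 2 = 0$)
$W - - 5 C{\left(6 \right)} \left(-17\right) = \frac{3005}{9} - \left(-5\right) 0 \left(-17\right) = \frac{3005}{9} - 0 \left(-17\right) = \frac{3005}{9} - 0 = \frac{3005}{9} + 0 = \frac{3005}{9}$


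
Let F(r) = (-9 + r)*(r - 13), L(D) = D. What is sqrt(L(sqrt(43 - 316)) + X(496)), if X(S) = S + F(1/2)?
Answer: sqrt(2409 + 4*I*sqrt(273))/2 ≈ 24.543 + 0.33661*I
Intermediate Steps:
F(r) = (-13 + r)*(-9 + r) (F(r) = (-9 + r)*(-13 + r) = (-13 + r)*(-9 + r))
X(S) = 425/4 + S (X(S) = S + (117 + (1/2)**2 - 22/2) = S + (117 + (1/2)**2 - 22*1/2) = S + (117 + 1/4 - 11) = S + 425/4 = 425/4 + S)
sqrt(L(sqrt(43 - 316)) + X(496)) = sqrt(sqrt(43 - 316) + (425/4 + 496)) = sqrt(sqrt(-273) + 2409/4) = sqrt(I*sqrt(273) + 2409/4) = sqrt(2409/4 + I*sqrt(273))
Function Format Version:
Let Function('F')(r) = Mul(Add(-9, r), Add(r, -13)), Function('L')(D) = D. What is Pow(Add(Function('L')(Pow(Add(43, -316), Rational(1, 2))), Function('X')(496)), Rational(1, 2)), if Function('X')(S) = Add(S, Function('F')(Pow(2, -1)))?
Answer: Mul(Rational(1, 2), Pow(Add(2409, Mul(4, I, Pow(273, Rational(1, 2)))), Rational(1, 2))) ≈ Add(24.543, Mul(0.33661, I))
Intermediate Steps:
Function('F')(r) = Mul(Add(-13, r), Add(-9, r)) (Function('F')(r) = Mul(Add(-9, r), Add(-13, r)) = Mul(Add(-13, r), Add(-9, r)))
Function('X')(S) = Add(Rational(425, 4), S) (Function('X')(S) = Add(S, Add(117, Pow(Pow(2, -1), 2), Mul(-22, Pow(2, -1)))) = Add(S, Add(117, Pow(Rational(1, 2), 2), Mul(-22, Rational(1, 2)))) = Add(S, Add(117, Rational(1, 4), -11)) = Add(S, Rational(425, 4)) = Add(Rational(425, 4), S))
Pow(Add(Function('L')(Pow(Add(43, -316), Rational(1, 2))), Function('X')(496)), Rational(1, 2)) = Pow(Add(Pow(Add(43, -316), Rational(1, 2)), Add(Rational(425, 4), 496)), Rational(1, 2)) = Pow(Add(Pow(-273, Rational(1, 2)), Rational(2409, 4)), Rational(1, 2)) = Pow(Add(Mul(I, Pow(273, Rational(1, 2))), Rational(2409, 4)), Rational(1, 2)) = Pow(Add(Rational(2409, 4), Mul(I, Pow(273, Rational(1, 2)))), Rational(1, 2))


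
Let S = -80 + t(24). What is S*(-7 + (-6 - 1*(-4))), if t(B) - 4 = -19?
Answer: 855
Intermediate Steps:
t(B) = -15 (t(B) = 4 - 19 = -15)
S = -95 (S = -80 - 15 = -95)
S*(-7 + (-6 - 1*(-4))) = -95*(-7 + (-6 - 1*(-4))) = -95*(-7 + (-6 + 4)) = -95*(-7 - 2) = -95*(-9) = 855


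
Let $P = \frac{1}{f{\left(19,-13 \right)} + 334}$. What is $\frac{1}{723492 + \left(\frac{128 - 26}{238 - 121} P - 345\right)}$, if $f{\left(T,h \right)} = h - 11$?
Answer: $\frac{6045}{4371423632} \approx 1.3828 \cdot 10^{-6}$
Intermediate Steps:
$f{\left(T,h \right)} = -11 + h$ ($f{\left(T,h \right)} = h - 11 = -11 + h$)
$P = \frac{1}{310}$ ($P = \frac{1}{\left(-11 - 13\right) + 334} = \frac{1}{-24 + 334} = \frac{1}{310} \approx 0.0032258$)
$\frac{1}{723492 + \left(\frac{128 - 26}{238 - 121} P - 345\right)} = \frac{1}{723492 - \left(345 - \frac{128 - 26}{238 - 121} \cdot \frac{1}{310}\right)} = \frac{1}{723492 - \left(345 - \frac{102}{117} \cdot \frac{1}{310}\right)} = \frac{1}{723492 - \left(345 - 102 \cdot \frac{1}{117} \cdot \frac{1}{310}\right)} = \frac{1}{723492 + \left(\frac{34}{39} \cdot \frac{1}{310} - 345\right)} = \frac{1}{723492 + \left(\frac{17}{6045} - 345\right)} = \frac{1}{723492 - \frac{2085508}{6045}} = \frac{1}{\frac{4371423632}{6045}} = \frac{6045}{4371423632}$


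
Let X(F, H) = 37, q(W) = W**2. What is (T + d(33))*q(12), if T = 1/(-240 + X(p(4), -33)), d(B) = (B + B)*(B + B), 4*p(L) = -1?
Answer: 127334448/203 ≈ 6.2726e+5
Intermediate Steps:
p(L) = -1/4 (p(L) = (1/4)*(-1) = -1/4)
d(B) = 4*B**2 (d(B) = (2*B)*(2*B) = 4*B**2)
T = -1/203 (T = 1/(-240 + 37) = 1/(-203) = -1/203 ≈ -0.0049261)
(T + d(33))*q(12) = (-1/203 + 4*33**2)*12**2 = (-1/203 + 4*1089)*144 = (-1/203 + 4356)*144 = (884267/203)*144 = 127334448/203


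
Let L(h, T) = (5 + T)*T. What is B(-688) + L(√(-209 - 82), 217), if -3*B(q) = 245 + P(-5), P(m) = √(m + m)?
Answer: 144277/3 - I*√10/3 ≈ 48092.0 - 1.0541*I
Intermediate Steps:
P(m) = √2*√m (P(m) = √(2*m) = √2*√m)
L(h, T) = T*(5 + T)
B(q) = -245/3 - I*√10/3 (B(q) = -(245 + √2*√(-5))/3 = -(245 + √2*(I*√5))/3 = -(245 + I*√10)/3 = -245/3 - I*√10/3)
B(-688) + L(√(-209 - 82), 217) = (-245/3 - I*√10/3) + 217*(5 + 217) = (-245/3 - I*√10/3) + 217*222 = (-245/3 - I*√10/3) + 48174 = 144277/3 - I*√10/3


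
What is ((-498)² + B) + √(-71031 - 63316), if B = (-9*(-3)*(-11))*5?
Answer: 246519 + I*√134347 ≈ 2.4652e+5 + 366.53*I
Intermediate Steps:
B = -1485 (B = (27*(-11))*5 = -297*5 = -1485)
((-498)² + B) + √(-71031 - 63316) = ((-498)² - 1485) + √(-71031 - 63316) = (248004 - 1485) + √(-134347) = 246519 + I*√134347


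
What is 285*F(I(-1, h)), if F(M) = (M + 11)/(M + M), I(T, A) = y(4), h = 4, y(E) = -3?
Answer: -380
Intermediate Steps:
I(T, A) = -3
F(M) = (11 + M)/(2*M) (F(M) = (11 + M)/((2*M)) = (11 + M)*(1/(2*M)) = (11 + M)/(2*M))
285*F(I(-1, h)) = 285*((½)*(11 - 3)/(-3)) = 285*((½)*(-⅓)*8) = 285*(-4/3) = -380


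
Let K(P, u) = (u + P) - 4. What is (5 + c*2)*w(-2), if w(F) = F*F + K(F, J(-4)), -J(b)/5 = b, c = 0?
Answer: 90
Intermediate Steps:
J(b) = -5*b
K(P, u) = -4 + P + u (K(P, u) = (P + u) - 4 = -4 + P + u)
w(F) = 16 + F + F² (w(F) = F*F + (-4 + F - 5*(-4)) = F² + (-4 + F + 20) = F² + (16 + F) = 16 + F + F²)
(5 + c*2)*w(-2) = (5 + 0*2)*(16 - 2 + (-2)²) = (5 + 0)*(16 - 2 + 4) = 5*18 = 90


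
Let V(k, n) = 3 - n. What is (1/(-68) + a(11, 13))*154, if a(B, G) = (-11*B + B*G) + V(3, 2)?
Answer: 120351/34 ≈ 3539.7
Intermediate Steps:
a(B, G) = 1 - 11*B + B*G (a(B, G) = (-11*B + B*G) + (3 - 1*2) = (-11*B + B*G) + (3 - 2) = (-11*B + B*G) + 1 = 1 - 11*B + B*G)
(1/(-68) + a(11, 13))*154 = (1/(-68) + (1 - 11*11 + 11*13))*154 = (-1/68 + (1 - 121 + 143))*154 = (-1/68 + 23)*154 = (1563/68)*154 = 120351/34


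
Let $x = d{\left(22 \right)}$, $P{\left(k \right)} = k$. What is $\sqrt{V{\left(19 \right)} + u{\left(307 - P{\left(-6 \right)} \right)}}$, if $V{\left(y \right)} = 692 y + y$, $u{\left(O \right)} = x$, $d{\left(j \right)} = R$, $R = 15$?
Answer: $13 \sqrt{78} \approx 114.81$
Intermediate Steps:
$d{\left(j \right)} = 15$
$x = 15$
$u{\left(O \right)} = 15$
$V{\left(y \right)} = 693 y$
$\sqrt{V{\left(19 \right)} + u{\left(307 - P{\left(-6 \right)} \right)}} = \sqrt{693 \cdot 19 + 15} = \sqrt{13167 + 15} = \sqrt{13182} = 13 \sqrt{78}$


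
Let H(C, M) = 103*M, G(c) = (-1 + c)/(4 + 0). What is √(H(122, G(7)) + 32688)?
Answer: √131370/2 ≈ 181.23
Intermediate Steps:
G(c) = -¼ + c/4 (G(c) = (-1 + c)/4 = (-1 + c)*(¼) = -¼ + c/4)
√(H(122, G(7)) + 32688) = √(103*(-¼ + (¼)*7) + 32688) = √(103*(-¼ + 7/4) + 32688) = √(103*(3/2) + 32688) = √(309/2 + 32688) = √(65685/2) = √131370/2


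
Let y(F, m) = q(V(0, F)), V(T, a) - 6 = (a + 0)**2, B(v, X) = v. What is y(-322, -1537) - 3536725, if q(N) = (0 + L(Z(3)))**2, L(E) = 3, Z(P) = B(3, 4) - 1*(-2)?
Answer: -3536716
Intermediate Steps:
Z(P) = 5 (Z(P) = 3 - 1*(-2) = 3 + 2 = 5)
V(T, a) = 6 + a**2 (V(T, a) = 6 + (a + 0)**2 = 6 + a**2)
q(N) = 9 (q(N) = (0 + 3)**2 = 3**2 = 9)
y(F, m) = 9
y(-322, -1537) - 3536725 = 9 - 3536725 = -3536716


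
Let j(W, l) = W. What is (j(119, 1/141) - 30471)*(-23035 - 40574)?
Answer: 1930660368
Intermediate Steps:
(j(119, 1/141) - 30471)*(-23035 - 40574) = (119 - 30471)*(-23035 - 40574) = -30352*(-63609) = 1930660368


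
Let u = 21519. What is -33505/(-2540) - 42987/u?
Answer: 40787141/3643884 ≈ 11.193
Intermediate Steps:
-33505/(-2540) - 42987/u = -33505/(-2540) - 42987/21519 = -33505*(-1/2540) - 42987*1/21519 = 6701/508 - 14329/7173 = 40787141/3643884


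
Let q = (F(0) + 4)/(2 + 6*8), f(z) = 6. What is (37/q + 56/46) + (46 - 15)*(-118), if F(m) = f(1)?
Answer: -79851/23 ≈ -3471.8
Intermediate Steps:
F(m) = 6
q = 1/5 (q = (6 + 4)/(2 + 6*8) = 10/(2 + 48) = 10/50 = 10*(1/50) = 1/5 ≈ 0.20000)
(37/q + 56/46) + (46 - 15)*(-118) = (37/(1/5) + 56/46) + (46 - 15)*(-118) = (37*5 + 56*(1/46)) + 31*(-118) = (185 + 28/23) - 3658 = 4283/23 - 3658 = -79851/23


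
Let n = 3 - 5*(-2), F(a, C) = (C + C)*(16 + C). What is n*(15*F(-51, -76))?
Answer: 1778400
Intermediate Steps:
F(a, C) = 2*C*(16 + C) (F(a, C) = (2*C)*(16 + C) = 2*C*(16 + C))
n = 13 (n = 3 + 10 = 13)
n*(15*F(-51, -76)) = 13*(15*(2*(-76)*(16 - 76))) = 13*(15*(2*(-76)*(-60))) = 13*(15*9120) = 13*136800 = 1778400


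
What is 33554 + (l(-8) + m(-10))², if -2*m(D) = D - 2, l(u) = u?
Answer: 33558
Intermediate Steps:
m(D) = 1 - D/2 (m(D) = -(D - 2)/2 = -(-2 + D)/2 = 1 - D/2)
33554 + (l(-8) + m(-10))² = 33554 + (-8 + (1 - ½*(-10)))² = 33554 + (-8 + (1 + 5))² = 33554 + (-8 + 6)² = 33554 + (-2)² = 33554 + 4 = 33558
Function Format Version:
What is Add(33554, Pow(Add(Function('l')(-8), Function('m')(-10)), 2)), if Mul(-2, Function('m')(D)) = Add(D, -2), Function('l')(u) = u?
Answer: 33558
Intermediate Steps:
Function('m')(D) = Add(1, Mul(Rational(-1, 2), D)) (Function('m')(D) = Mul(Rational(-1, 2), Add(D, -2)) = Mul(Rational(-1, 2), Add(-2, D)) = Add(1, Mul(Rational(-1, 2), D)))
Add(33554, Pow(Add(Function('l')(-8), Function('m')(-10)), 2)) = Add(33554, Pow(Add(-8, Add(1, Mul(Rational(-1, 2), -10))), 2)) = Add(33554, Pow(Add(-8, Add(1, 5)), 2)) = Add(33554, Pow(Add(-8, 6), 2)) = Add(33554, Pow(-2, 2)) = Add(33554, 4) = 33558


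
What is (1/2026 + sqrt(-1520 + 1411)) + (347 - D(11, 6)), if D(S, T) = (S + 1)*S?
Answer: 435591/2026 + I*sqrt(109) ≈ 215.0 + 10.44*I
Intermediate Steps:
D(S, T) = S*(1 + S) (D(S, T) = (1 + S)*S = S*(1 + S))
(1/2026 + sqrt(-1520 + 1411)) + (347 - D(11, 6)) = (1/2026 + sqrt(-1520 + 1411)) + (347 - 11*(1 + 11)) = (1/2026 + sqrt(-109)) + (347 - 11*12) = (1/2026 + I*sqrt(109)) + (347 - 1*132) = (1/2026 + I*sqrt(109)) + (347 - 132) = (1/2026 + I*sqrt(109)) + 215 = 435591/2026 + I*sqrt(109)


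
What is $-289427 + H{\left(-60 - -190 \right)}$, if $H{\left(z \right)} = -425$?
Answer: $-289852$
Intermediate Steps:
$-289427 + H{\left(-60 - -190 \right)} = -289427 - 425 = -289852$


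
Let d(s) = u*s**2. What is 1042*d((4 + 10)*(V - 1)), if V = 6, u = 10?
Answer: 51058000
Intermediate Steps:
d(s) = 10*s**2
1042*d((4 + 10)*(V - 1)) = 1042*(10*((4 + 10)*(6 - 1))**2) = 1042*(10*(14*5)**2) = 1042*(10*70**2) = 1042*(10*4900) = 1042*49000 = 51058000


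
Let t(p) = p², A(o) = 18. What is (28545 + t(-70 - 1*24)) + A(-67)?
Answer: 37399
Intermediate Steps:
(28545 + t(-70 - 1*24)) + A(-67) = (28545 + (-70 - 1*24)²) + 18 = (28545 + (-70 - 24)²) + 18 = (28545 + (-94)²) + 18 = (28545 + 8836) + 18 = 37381 + 18 = 37399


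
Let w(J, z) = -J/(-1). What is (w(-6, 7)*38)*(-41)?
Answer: 9348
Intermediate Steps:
w(J, z) = J (w(J, z) = -J*(-1) = -(-1)*J = J)
(w(-6, 7)*38)*(-41) = -6*38*(-41) = -228*(-41) = 9348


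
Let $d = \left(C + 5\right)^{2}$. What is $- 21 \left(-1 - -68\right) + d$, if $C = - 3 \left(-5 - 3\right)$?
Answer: $-566$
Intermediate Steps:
$C = 24$ ($C = \left(-3\right) \left(-8\right) = 24$)
$d = 841$ ($d = \left(24 + 5\right)^{2} = 29^{2} = 841$)
$- 21 \left(-1 - -68\right) + d = - 21 \left(-1 - -68\right) + 841 = - 21 \left(-1 + 68\right) + 841 = \left(-21\right) 67 + 841 = -1407 + 841 = -566$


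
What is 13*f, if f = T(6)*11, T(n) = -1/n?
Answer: -143/6 ≈ -23.833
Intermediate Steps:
f = -11/6 (f = -1/6*11 = -1*⅙*11 = -⅙*11 = -11/6 ≈ -1.8333)
13*f = 13*(-11/6) = -143/6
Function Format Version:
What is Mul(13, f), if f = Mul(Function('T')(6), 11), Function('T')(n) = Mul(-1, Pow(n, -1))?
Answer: Rational(-143, 6) ≈ -23.833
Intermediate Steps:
f = Rational(-11, 6) (f = Mul(Mul(-1, Pow(6, -1)), 11) = Mul(Mul(-1, Rational(1, 6)), 11) = Mul(Rational(-1, 6), 11) = Rational(-11, 6) ≈ -1.8333)
Mul(13, f) = Mul(13, Rational(-11, 6)) = Rational(-143, 6)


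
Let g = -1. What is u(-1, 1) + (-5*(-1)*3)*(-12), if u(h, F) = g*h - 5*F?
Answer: -184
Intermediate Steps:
u(h, F) = -h - 5*F
u(-1, 1) + (-5*(-1)*3)*(-12) = (-1*(-1) - 5*1) + (-5*(-1)*3)*(-12) = (1 - 5) + (5*3)*(-12) = -4 + 15*(-12) = -4 - 180 = -184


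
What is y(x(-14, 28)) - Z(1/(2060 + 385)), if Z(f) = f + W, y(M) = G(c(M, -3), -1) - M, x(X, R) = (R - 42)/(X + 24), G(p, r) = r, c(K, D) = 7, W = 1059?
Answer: -2588278/2445 ≈ -1058.6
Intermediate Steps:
x(X, R) = (-42 + R)/(24 + X)
y(M) = -1 - M
Z(f) = 1059 + f (Z(f) = f + 1059 = 1059 + f)
y(x(-14, 28)) - Z(1/(2060 + 385)) = (-1 - (-42 + 28)/(24 - 14)) - (1059 + 1/(2060 + 385)) = (-1 - (-14)/10) - (1059 + 1/2445) = (-1 - 1*(-7/5)) - 1*2589256/2445 = (-1 + 7/5) - 2589256/2445 = ⅖ - 2589256/2445 = -2588278/2445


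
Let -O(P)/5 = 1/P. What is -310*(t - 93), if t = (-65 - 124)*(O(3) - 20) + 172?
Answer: -1293940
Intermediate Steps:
O(P) = -5/P
t = 4267 (t = (-65 - 124)*(-5/3 - 20) + 172 = -189*(-5*⅓ - 20) + 172 = -189*(-5/3 - 20) + 172 = -189*(-65/3) + 172 = 4095 + 172 = 4267)
-310*(t - 93) = -310*(4267 - 93) = -310*4174 = -1293940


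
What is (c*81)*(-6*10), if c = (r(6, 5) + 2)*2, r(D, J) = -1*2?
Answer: 0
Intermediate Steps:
r(D, J) = -2
c = 0 (c = (-2 + 2)*2 = 0*2 = 0)
(c*81)*(-6*10) = (0*81)*(-6*10) = 0*(-60) = 0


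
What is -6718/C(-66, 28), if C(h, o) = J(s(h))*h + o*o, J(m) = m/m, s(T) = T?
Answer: -3359/359 ≈ -9.3566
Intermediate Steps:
J(m) = 1
C(h, o) = h + o² (C(h, o) = 1*h + o*o = h + o²)
-6718/C(-66, 28) = -6718/(-66 + 28²) = -6718/(-66 + 784) = -6718/718 = -6718*1/718 = -3359/359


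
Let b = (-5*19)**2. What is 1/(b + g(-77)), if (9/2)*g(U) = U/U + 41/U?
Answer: 77/694933 ≈ 0.00011080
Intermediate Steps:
g(U) = 2/9 + 82/(9*U) (g(U) = 2*(U/U + 41/U)/9 = 2*(1 + 41/U)/9 = 2/9 + 82/(9*U))
b = 9025 (b = (-95)**2 = 9025)
1/(b + g(-77)) = 1/(9025 + (2/9)*(41 - 77)/(-77)) = 1/(9025 + (2/9)*(-1/77)*(-36)) = 1/(9025 + 8/77) = 1/(694933/77) = 77/694933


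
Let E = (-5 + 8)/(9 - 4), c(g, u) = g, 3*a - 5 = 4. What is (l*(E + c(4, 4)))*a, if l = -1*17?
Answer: -1173/5 ≈ -234.60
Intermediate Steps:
a = 3 (a = 5/3 + (1/3)*4 = 5/3 + 4/3 = 3)
l = -17
E = 3/5 ≈ 0.60000
(l*(E + c(4, 4)))*a = -17*(3/5 + 4)*3 = -17*23/5*3 = -391/5*3 = -1173/5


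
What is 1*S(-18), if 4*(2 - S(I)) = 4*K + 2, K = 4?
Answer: -5/2 ≈ -2.5000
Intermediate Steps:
S(I) = -5/2 (S(I) = 2 - (4*4 + 2)/4 = 2 - (16 + 2)/4 = 2 - ¼*18 = 2 - 9/2 = -5/2)
1*S(-18) = 1*(-5/2) = -5/2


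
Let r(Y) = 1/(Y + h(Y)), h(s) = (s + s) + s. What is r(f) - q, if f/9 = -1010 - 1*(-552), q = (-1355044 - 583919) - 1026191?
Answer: 48889459151/16488 ≈ 2.9652e+6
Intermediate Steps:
h(s) = 3*s (h(s) = 2*s + s = 3*s)
q = -2965154 (q = -1938963 - 1026191 = -2965154)
f = -4122 (f = 9*(-1010 - 1*(-552)) = 9*(-1010 + 552) = 9*(-458) = -4122)
r(Y) = 1/(4*Y) (r(Y) = 1/(Y + 3*Y) = 1/(4*Y))
r(f) - q = (1/4)/(-4122) - 1*(-2965154) = (1/4)*(-1/4122) + 2965154 = -1/16488 + 2965154 = 48889459151/16488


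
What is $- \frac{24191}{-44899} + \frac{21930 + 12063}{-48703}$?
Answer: $- \frac{348077434}{2186715997} \approx -0.15918$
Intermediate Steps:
$- \frac{24191}{-44899} + \frac{21930 + 12063}{-48703} = \left(-24191\right) \left(- \frac{1}{44899}\right) + 33993 \left(- \frac{1}{48703}\right) = \frac{24191}{44899} - \frac{33993}{48703} = - \frac{348077434}{2186715997}$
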